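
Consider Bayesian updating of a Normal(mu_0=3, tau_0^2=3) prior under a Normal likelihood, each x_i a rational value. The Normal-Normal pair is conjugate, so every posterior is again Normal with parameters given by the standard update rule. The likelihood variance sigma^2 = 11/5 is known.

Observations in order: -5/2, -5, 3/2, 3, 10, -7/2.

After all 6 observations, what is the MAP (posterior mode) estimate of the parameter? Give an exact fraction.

171/202

obs 1: x=-5/2 → posterior Normal(-9/52, 33/26)
obs 2: x=-5 → posterior Normal(-159/82, 33/41)
obs 3: x=3/2 → posterior Normal(-57/56, 33/56)
obs 4: x=3 → posterior Normal(-12/71, 33/71)
obs 5: x=10 → posterior Normal(69/43, 33/86)
obs 6: x=-7/2 → posterior Normal(171/202, 33/101)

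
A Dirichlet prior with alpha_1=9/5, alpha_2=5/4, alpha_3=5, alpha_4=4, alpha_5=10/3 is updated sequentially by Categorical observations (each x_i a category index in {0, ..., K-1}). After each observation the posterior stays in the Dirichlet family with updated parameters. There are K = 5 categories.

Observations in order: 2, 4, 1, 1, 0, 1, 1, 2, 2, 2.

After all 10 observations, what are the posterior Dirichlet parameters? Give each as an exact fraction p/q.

obs 1: x=2 → posterior Dirichlet(9/5, 5/4, 6, 4, 10/3)
obs 2: x=4 → posterior Dirichlet(9/5, 5/4, 6, 4, 13/3)
obs 3: x=1 → posterior Dirichlet(9/5, 9/4, 6, 4, 13/3)
obs 4: x=1 → posterior Dirichlet(9/5, 13/4, 6, 4, 13/3)
obs 5: x=0 → posterior Dirichlet(14/5, 13/4, 6, 4, 13/3)
obs 6: x=1 → posterior Dirichlet(14/5, 17/4, 6, 4, 13/3)
obs 7: x=1 → posterior Dirichlet(14/5, 21/4, 6, 4, 13/3)
obs 8: x=2 → posterior Dirichlet(14/5, 21/4, 7, 4, 13/3)
obs 9: x=2 → posterior Dirichlet(14/5, 21/4, 8, 4, 13/3)
obs 10: x=2 → posterior Dirichlet(14/5, 21/4, 9, 4, 13/3)

alpha_1=14/5, alpha_2=21/4, alpha_3=9, alpha_4=4, alpha_5=13/3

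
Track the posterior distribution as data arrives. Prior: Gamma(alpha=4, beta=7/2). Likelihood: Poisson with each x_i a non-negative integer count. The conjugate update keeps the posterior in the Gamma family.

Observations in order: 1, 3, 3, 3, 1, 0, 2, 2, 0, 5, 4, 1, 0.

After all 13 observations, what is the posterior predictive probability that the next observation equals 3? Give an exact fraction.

782985888867114514560850585570292911246965879576/5142892125267165928638070826418697834014892578125

obs 1: x=1 → posterior Gamma(5, 9/2)
obs 2: x=3 → posterior Gamma(8, 11/2)
obs 3: x=3 → posterior Gamma(11, 13/2)
obs 4: x=3 → posterior Gamma(14, 15/2)
obs 5: x=1 → posterior Gamma(15, 17/2)
obs 6: x=0 → posterior Gamma(15, 19/2)
obs 7: x=2 → posterior Gamma(17, 21/2)
obs 8: x=2 → posterior Gamma(19, 23/2)
obs 9: x=0 → posterior Gamma(19, 25/2)
obs 10: x=5 → posterior Gamma(24, 27/2)
obs 11: x=4 → posterior Gamma(28, 29/2)
obs 12: x=1 → posterior Gamma(29, 31/2)
obs 13: x=0 → posterior Gamma(29, 33/2)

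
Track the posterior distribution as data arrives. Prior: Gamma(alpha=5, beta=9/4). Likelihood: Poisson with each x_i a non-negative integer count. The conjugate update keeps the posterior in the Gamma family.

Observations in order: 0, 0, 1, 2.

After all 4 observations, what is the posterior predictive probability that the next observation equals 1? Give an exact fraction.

4882812500000/14507145975869

obs 1: x=0 → posterior Gamma(5, 13/4)
obs 2: x=0 → posterior Gamma(5, 17/4)
obs 3: x=1 → posterior Gamma(6, 21/4)
obs 4: x=2 → posterior Gamma(8, 25/4)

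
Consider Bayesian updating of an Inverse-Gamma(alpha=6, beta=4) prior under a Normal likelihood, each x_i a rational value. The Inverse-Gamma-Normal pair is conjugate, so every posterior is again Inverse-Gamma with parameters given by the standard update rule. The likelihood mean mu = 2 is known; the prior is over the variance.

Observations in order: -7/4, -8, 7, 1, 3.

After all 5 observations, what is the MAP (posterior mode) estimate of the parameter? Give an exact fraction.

obs 1: x=-7/4 → posterior Inverse-Gamma(13/2, 353/32)
obs 2: x=-8 → posterior Inverse-Gamma(7, 1953/32)
obs 3: x=7 → posterior Inverse-Gamma(15/2, 2353/32)
obs 4: x=1 → posterior Inverse-Gamma(8, 2369/32)
obs 5: x=3 → posterior Inverse-Gamma(17/2, 2385/32)

2385/304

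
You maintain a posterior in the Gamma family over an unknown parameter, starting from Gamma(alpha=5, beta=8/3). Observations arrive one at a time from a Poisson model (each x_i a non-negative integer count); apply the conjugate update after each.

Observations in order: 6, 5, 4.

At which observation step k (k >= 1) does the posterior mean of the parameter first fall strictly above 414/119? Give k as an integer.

obs 1: x=6 → posterior Gamma(11, 11/3)
obs 2: x=5 → posterior Gamma(16, 14/3)
obs 3: x=4 → posterior Gamma(20, 17/3)

k = 3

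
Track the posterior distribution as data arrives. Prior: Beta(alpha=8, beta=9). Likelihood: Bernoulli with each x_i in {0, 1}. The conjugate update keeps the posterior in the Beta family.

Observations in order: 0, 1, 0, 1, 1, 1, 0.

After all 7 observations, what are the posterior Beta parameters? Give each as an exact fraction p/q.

obs 1: x=0 → posterior Beta(8, 10)
obs 2: x=1 → posterior Beta(9, 10)
obs 3: x=0 → posterior Beta(9, 11)
obs 4: x=1 → posterior Beta(10, 11)
obs 5: x=1 → posterior Beta(11, 11)
obs 6: x=1 → posterior Beta(12, 11)
obs 7: x=0 → posterior Beta(12, 12)

alpha=12, beta=12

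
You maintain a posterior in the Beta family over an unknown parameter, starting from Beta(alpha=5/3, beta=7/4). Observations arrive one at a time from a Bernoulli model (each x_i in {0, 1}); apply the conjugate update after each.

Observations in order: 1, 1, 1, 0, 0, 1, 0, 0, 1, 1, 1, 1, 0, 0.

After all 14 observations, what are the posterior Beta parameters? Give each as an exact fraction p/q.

alpha=29/3, beta=31/4

obs 1: x=1 → posterior Beta(8/3, 7/4)
obs 2: x=1 → posterior Beta(11/3, 7/4)
obs 3: x=1 → posterior Beta(14/3, 7/4)
obs 4: x=0 → posterior Beta(14/3, 11/4)
obs 5: x=0 → posterior Beta(14/3, 15/4)
obs 6: x=1 → posterior Beta(17/3, 15/4)
obs 7: x=0 → posterior Beta(17/3, 19/4)
obs 8: x=0 → posterior Beta(17/3, 23/4)
obs 9: x=1 → posterior Beta(20/3, 23/4)
obs 10: x=1 → posterior Beta(23/3, 23/4)
obs 11: x=1 → posterior Beta(26/3, 23/4)
obs 12: x=1 → posterior Beta(29/3, 23/4)
obs 13: x=0 → posterior Beta(29/3, 27/4)
obs 14: x=0 → posterior Beta(29/3, 31/4)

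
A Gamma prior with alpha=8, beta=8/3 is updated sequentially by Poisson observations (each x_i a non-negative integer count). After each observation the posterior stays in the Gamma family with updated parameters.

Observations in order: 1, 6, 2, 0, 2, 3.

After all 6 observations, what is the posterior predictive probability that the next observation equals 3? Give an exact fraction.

736186633037972962957390883793666048/3630362123627258663193028251474330749

obs 1: x=1 → posterior Gamma(9, 11/3)
obs 2: x=6 → posterior Gamma(15, 14/3)
obs 3: x=2 → posterior Gamma(17, 17/3)
obs 4: x=0 → posterior Gamma(17, 20/3)
obs 5: x=2 → posterior Gamma(19, 23/3)
obs 6: x=3 → posterior Gamma(22, 26/3)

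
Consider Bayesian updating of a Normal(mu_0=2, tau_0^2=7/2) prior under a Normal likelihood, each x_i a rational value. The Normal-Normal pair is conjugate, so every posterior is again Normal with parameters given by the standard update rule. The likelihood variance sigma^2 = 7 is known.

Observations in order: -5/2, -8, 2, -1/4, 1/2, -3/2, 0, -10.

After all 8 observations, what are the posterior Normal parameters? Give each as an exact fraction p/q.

obs 1: x=-5/2 → posterior Normal(1/2, 7/3)
obs 2: x=-8 → posterior Normal(-13/8, 7/4)
obs 3: x=2 → posterior Normal(-9/10, 7/5)
obs 4: x=-1/4 → posterior Normal(-19/24, 7/6)
obs 5: x=1/2 → posterior Normal(-17/28, 1)
obs 6: x=-3/2 → posterior Normal(-23/32, 7/8)
obs 7: x=0 → posterior Normal(-23/36, 7/9)
obs 8: x=-10 → posterior Normal(-63/40, 7/10)

mu_0=-63/40, tau_0^2=7/10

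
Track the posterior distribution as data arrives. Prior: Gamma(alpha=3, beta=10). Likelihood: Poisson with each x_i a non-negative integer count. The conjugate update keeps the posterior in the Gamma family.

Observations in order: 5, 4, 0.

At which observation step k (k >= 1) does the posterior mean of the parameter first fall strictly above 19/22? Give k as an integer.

obs 1: x=5 → posterior Gamma(8, 11)
obs 2: x=4 → posterior Gamma(12, 12)
obs 3: x=0 → posterior Gamma(12, 13)

k = 2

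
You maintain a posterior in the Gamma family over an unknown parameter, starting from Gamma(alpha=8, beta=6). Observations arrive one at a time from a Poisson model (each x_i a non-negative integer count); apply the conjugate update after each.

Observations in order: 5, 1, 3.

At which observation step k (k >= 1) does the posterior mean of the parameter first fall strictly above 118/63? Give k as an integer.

k = 3

obs 1: x=5 → posterior Gamma(13, 7)
obs 2: x=1 → posterior Gamma(14, 8)
obs 3: x=3 → posterior Gamma(17, 9)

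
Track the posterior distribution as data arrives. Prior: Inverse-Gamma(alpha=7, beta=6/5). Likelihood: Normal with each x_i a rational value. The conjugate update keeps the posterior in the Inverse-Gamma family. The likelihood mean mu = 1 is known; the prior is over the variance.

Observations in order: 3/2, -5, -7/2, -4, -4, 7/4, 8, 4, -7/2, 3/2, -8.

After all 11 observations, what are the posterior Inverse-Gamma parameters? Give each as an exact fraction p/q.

obs 1: x=3/2 → posterior Inverse-Gamma(15/2, 53/40)
obs 2: x=-5 → posterior Inverse-Gamma(8, 773/40)
obs 3: x=-7/2 → posterior Inverse-Gamma(17/2, 589/20)
obs 4: x=-4 → posterior Inverse-Gamma(9, 839/20)
obs 5: x=-4 → posterior Inverse-Gamma(19/2, 1089/20)
obs 6: x=7/4 → posterior Inverse-Gamma(10, 8757/160)
obs 7: x=8 → posterior Inverse-Gamma(21/2, 12677/160)
obs 8: x=4 → posterior Inverse-Gamma(11, 13397/160)
obs 9: x=-7/2 → posterior Inverse-Gamma(23/2, 15017/160)
obs 10: x=3/2 → posterior Inverse-Gamma(12, 15037/160)
obs 11: x=-8 → posterior Inverse-Gamma(25/2, 21517/160)

alpha=25/2, beta=21517/160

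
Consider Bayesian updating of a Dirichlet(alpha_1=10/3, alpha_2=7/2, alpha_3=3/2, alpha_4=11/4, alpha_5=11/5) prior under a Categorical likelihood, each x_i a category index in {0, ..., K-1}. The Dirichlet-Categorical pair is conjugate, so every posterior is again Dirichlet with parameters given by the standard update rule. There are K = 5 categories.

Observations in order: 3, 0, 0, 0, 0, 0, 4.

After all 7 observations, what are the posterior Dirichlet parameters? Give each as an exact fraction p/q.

alpha_1=25/3, alpha_2=7/2, alpha_3=3/2, alpha_4=15/4, alpha_5=16/5

obs 1: x=3 → posterior Dirichlet(10/3, 7/2, 3/2, 15/4, 11/5)
obs 2: x=0 → posterior Dirichlet(13/3, 7/2, 3/2, 15/4, 11/5)
obs 3: x=0 → posterior Dirichlet(16/3, 7/2, 3/2, 15/4, 11/5)
obs 4: x=0 → posterior Dirichlet(19/3, 7/2, 3/2, 15/4, 11/5)
obs 5: x=0 → posterior Dirichlet(22/3, 7/2, 3/2, 15/4, 11/5)
obs 6: x=0 → posterior Dirichlet(25/3, 7/2, 3/2, 15/4, 11/5)
obs 7: x=4 → posterior Dirichlet(25/3, 7/2, 3/2, 15/4, 16/5)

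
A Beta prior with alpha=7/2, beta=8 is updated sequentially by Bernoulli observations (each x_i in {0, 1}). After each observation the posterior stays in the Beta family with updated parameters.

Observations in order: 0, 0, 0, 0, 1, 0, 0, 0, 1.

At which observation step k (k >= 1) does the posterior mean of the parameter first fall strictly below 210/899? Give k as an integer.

obs 1: x=0 → posterior Beta(7/2, 9)
obs 2: x=0 → posterior Beta(7/2, 10)
obs 3: x=0 → posterior Beta(7/2, 11)
obs 4: x=0 → posterior Beta(7/2, 12)
obs 5: x=1 → posterior Beta(9/2, 12)
obs 6: x=0 → posterior Beta(9/2, 13)
obs 7: x=0 → posterior Beta(9/2, 14)
obs 8: x=0 → posterior Beta(9/2, 15)
obs 9: x=1 → posterior Beta(11/2, 15)

k = 4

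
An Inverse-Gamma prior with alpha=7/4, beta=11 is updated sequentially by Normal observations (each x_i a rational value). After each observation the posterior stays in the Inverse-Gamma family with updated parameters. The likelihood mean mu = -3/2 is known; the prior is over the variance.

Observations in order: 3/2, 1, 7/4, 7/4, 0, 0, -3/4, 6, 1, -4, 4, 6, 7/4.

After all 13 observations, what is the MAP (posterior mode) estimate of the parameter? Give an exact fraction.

obs 1: x=3/2 → posterior Inverse-Gamma(9/4, 31/2)
obs 2: x=1 → posterior Inverse-Gamma(11/4, 149/8)
obs 3: x=7/4 → posterior Inverse-Gamma(13/4, 765/32)
obs 4: x=7/4 → posterior Inverse-Gamma(15/4, 467/16)
obs 5: x=0 → posterior Inverse-Gamma(17/4, 485/16)
obs 6: x=0 → posterior Inverse-Gamma(19/4, 503/16)
obs 7: x=-3/4 → posterior Inverse-Gamma(21/4, 1015/32)
obs 8: x=6 → posterior Inverse-Gamma(23/4, 1915/32)
obs 9: x=1 → posterior Inverse-Gamma(25/4, 2015/32)
obs 10: x=-4 → posterior Inverse-Gamma(27/4, 2115/32)
obs 11: x=4 → posterior Inverse-Gamma(29/4, 2599/32)
obs 12: x=6 → posterior Inverse-Gamma(31/4, 3499/32)
obs 13: x=7/4 → posterior Inverse-Gamma(33/4, 917/8)

917/74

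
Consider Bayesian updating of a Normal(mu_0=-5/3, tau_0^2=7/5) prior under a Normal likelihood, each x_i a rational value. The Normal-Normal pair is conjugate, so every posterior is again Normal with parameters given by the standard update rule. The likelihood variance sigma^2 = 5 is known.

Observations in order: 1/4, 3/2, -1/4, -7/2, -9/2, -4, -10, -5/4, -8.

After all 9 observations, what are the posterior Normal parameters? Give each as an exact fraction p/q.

mu_0=-2999/1056, tau_0^2=35/88

obs 1: x=1/4 → posterior Normal(-479/384, 35/32)
obs 2: x=3/2 → posterior Normal(-353/468, 35/39)
obs 3: x=-1/4 → posterior Normal(-187/276, 35/46)
obs 4: x=-7/2 → posterior Normal(-167/159, 35/53)
obs 5: x=-9/2 → posterior Normal(-523/360, 7/12)
obs 6: x=-4 → posterior Normal(-691/402, 35/67)
obs 7: x=-10 → posterior Normal(-1111/444, 35/74)
obs 8: x=-5/4 → posterior Normal(-2327/972, 35/81)
obs 9: x=-8 → posterior Normal(-2999/1056, 35/88)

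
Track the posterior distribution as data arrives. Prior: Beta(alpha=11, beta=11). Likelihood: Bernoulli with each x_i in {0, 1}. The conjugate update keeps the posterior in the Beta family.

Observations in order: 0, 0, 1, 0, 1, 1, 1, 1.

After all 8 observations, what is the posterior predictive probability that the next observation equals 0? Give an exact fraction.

obs 1: x=0 → posterior Beta(11, 12)
obs 2: x=0 → posterior Beta(11, 13)
obs 3: x=1 → posterior Beta(12, 13)
obs 4: x=0 → posterior Beta(12, 14)
obs 5: x=1 → posterior Beta(13, 14)
obs 6: x=1 → posterior Beta(14, 14)
obs 7: x=1 → posterior Beta(15, 14)
obs 8: x=1 → posterior Beta(16, 14)

7/15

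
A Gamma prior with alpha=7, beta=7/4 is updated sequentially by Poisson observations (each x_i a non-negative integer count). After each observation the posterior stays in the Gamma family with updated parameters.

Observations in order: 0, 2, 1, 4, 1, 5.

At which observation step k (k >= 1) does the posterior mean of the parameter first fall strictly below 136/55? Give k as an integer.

obs 1: x=0 → posterior Gamma(7, 11/4)
obs 2: x=2 → posterior Gamma(9, 15/4)
obs 3: x=1 → posterior Gamma(10, 19/4)
obs 4: x=4 → posterior Gamma(14, 23/4)
obs 5: x=1 → posterior Gamma(15, 27/4)
obs 6: x=5 → posterior Gamma(20, 31/4)

k = 2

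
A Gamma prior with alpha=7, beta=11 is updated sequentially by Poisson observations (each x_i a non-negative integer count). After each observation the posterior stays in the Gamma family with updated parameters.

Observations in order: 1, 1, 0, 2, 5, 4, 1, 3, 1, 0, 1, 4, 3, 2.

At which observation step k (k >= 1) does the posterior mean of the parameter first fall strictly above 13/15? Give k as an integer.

obs 1: x=1 → posterior Gamma(8, 12)
obs 2: x=1 → posterior Gamma(9, 13)
obs 3: x=0 → posterior Gamma(9, 14)
obs 4: x=2 → posterior Gamma(11, 15)
obs 5: x=5 → posterior Gamma(16, 16)
obs 6: x=4 → posterior Gamma(20, 17)
obs 7: x=1 → posterior Gamma(21, 18)
obs 8: x=3 → posterior Gamma(24, 19)
obs 9: x=1 → posterior Gamma(25, 20)
obs 10: x=0 → posterior Gamma(25, 21)
obs 11: x=1 → posterior Gamma(26, 22)
obs 12: x=4 → posterior Gamma(30, 23)
obs 13: x=3 → posterior Gamma(33, 24)
obs 14: x=2 → posterior Gamma(35, 25)

k = 5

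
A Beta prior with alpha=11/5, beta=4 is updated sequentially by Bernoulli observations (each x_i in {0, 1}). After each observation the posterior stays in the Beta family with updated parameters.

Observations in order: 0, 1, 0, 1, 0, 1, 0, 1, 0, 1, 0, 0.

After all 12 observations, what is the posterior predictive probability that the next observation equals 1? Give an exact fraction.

obs 1: x=0 → posterior Beta(11/5, 5)
obs 2: x=1 → posterior Beta(16/5, 5)
obs 3: x=0 → posterior Beta(16/5, 6)
obs 4: x=1 → posterior Beta(21/5, 6)
obs 5: x=0 → posterior Beta(21/5, 7)
obs 6: x=1 → posterior Beta(26/5, 7)
obs 7: x=0 → posterior Beta(26/5, 8)
obs 8: x=1 → posterior Beta(31/5, 8)
obs 9: x=0 → posterior Beta(31/5, 9)
obs 10: x=1 → posterior Beta(36/5, 9)
obs 11: x=0 → posterior Beta(36/5, 10)
obs 12: x=0 → posterior Beta(36/5, 11)

36/91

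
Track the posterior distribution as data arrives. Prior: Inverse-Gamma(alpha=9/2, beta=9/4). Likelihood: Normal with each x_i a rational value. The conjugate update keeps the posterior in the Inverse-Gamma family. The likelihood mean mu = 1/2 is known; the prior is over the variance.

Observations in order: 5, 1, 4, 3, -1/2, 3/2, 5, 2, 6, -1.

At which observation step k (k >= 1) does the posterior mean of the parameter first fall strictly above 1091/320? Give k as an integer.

k = 3

obs 1: x=5 → posterior Inverse-Gamma(5, 99/8)
obs 2: x=1 → posterior Inverse-Gamma(11/2, 25/2)
obs 3: x=4 → posterior Inverse-Gamma(6, 149/8)
obs 4: x=3 → posterior Inverse-Gamma(13/2, 87/4)
obs 5: x=-1/2 → posterior Inverse-Gamma(7, 89/4)
obs 6: x=3/2 → posterior Inverse-Gamma(15/2, 91/4)
obs 7: x=5 → posterior Inverse-Gamma(8, 263/8)
obs 8: x=2 → posterior Inverse-Gamma(17/2, 34)
obs 9: x=6 → posterior Inverse-Gamma(9, 393/8)
obs 10: x=-1 → posterior Inverse-Gamma(19/2, 201/4)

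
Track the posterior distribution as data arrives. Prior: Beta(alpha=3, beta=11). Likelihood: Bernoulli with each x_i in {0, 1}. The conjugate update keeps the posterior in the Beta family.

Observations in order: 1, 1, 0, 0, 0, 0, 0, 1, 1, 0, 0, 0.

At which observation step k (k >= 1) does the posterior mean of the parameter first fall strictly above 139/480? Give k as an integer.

obs 1: x=1 → posterior Beta(4, 11)
obs 2: x=1 → posterior Beta(5, 11)
obs 3: x=0 → posterior Beta(5, 12)
obs 4: x=0 → posterior Beta(5, 13)
obs 5: x=0 → posterior Beta(5, 14)
obs 6: x=0 → posterior Beta(5, 15)
obs 7: x=0 → posterior Beta(5, 16)
obs 8: x=1 → posterior Beta(6, 16)
obs 9: x=1 → posterior Beta(7, 16)
obs 10: x=0 → posterior Beta(7, 17)
obs 11: x=0 → posterior Beta(7, 18)
obs 12: x=0 → posterior Beta(7, 19)

k = 2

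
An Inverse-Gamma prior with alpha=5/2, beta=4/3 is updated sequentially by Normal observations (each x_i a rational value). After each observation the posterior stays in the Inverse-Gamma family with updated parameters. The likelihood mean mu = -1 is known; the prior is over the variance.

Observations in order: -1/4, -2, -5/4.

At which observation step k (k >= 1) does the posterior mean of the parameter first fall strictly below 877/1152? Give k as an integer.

k = 3

obs 1: x=-1/4 → posterior Inverse-Gamma(3, 155/96)
obs 2: x=-2 → posterior Inverse-Gamma(7/2, 203/96)
obs 3: x=-5/4 → posterior Inverse-Gamma(4, 103/48)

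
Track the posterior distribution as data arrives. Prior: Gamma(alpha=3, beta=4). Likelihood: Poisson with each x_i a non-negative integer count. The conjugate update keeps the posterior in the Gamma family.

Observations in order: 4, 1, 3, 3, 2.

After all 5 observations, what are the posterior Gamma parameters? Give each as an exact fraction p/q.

alpha=16, beta=9

obs 1: x=4 → posterior Gamma(7, 5)
obs 2: x=1 → posterior Gamma(8, 6)
obs 3: x=3 → posterior Gamma(11, 7)
obs 4: x=3 → posterior Gamma(14, 8)
obs 5: x=2 → posterior Gamma(16, 9)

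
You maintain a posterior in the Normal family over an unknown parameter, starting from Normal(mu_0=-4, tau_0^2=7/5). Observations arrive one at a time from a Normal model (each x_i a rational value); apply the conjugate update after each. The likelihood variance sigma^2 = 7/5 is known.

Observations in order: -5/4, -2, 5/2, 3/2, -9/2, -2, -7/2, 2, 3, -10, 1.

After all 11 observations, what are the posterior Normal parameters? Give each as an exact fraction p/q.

obs 1: x=-5/4 → posterior Normal(-21/8, 7/10)
obs 2: x=-2 → posterior Normal(-29/12, 7/15)
obs 3: x=5/2 → posterior Normal(-19/16, 7/20)
obs 4: x=3/2 → posterior Normal(-13/20, 7/25)
obs 5: x=-9/2 → posterior Normal(-31/24, 7/30)
obs 6: x=-2 → posterior Normal(-39/28, 1/5)
obs 7: x=-7/2 → posterior Normal(-53/32, 7/40)
obs 8: x=2 → posterior Normal(-5/4, 7/45)
obs 9: x=3 → posterior Normal(-33/40, 7/50)
obs 10: x=-10 → posterior Normal(-73/44, 7/55)
obs 11: x=1 → posterior Normal(-23/16, 7/60)

mu_0=-23/16, tau_0^2=7/60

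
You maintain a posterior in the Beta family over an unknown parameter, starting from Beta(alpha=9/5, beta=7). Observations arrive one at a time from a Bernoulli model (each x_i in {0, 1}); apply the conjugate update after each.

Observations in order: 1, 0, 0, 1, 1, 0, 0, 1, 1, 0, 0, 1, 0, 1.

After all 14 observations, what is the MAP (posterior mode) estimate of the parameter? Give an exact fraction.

obs 1: x=1 → posterior Beta(14/5, 7)
obs 2: x=0 → posterior Beta(14/5, 8)
obs 3: x=0 → posterior Beta(14/5, 9)
obs 4: x=1 → posterior Beta(19/5, 9)
obs 5: x=1 → posterior Beta(24/5, 9)
obs 6: x=0 → posterior Beta(24/5, 10)
obs 7: x=0 → posterior Beta(24/5, 11)
obs 8: x=1 → posterior Beta(29/5, 11)
obs 9: x=1 → posterior Beta(34/5, 11)
obs 10: x=0 → posterior Beta(34/5, 12)
obs 11: x=0 → posterior Beta(34/5, 13)
obs 12: x=1 → posterior Beta(39/5, 13)
obs 13: x=0 → posterior Beta(39/5, 14)
obs 14: x=1 → posterior Beta(44/5, 14)

3/8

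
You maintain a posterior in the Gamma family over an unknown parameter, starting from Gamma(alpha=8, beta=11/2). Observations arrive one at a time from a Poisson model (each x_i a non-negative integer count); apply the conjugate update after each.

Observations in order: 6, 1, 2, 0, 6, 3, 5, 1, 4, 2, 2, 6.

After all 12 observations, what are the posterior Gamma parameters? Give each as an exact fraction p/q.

obs 1: x=6 → posterior Gamma(14, 13/2)
obs 2: x=1 → posterior Gamma(15, 15/2)
obs 3: x=2 → posterior Gamma(17, 17/2)
obs 4: x=0 → posterior Gamma(17, 19/2)
obs 5: x=6 → posterior Gamma(23, 21/2)
obs 6: x=3 → posterior Gamma(26, 23/2)
obs 7: x=5 → posterior Gamma(31, 25/2)
obs 8: x=1 → posterior Gamma(32, 27/2)
obs 9: x=4 → posterior Gamma(36, 29/2)
obs 10: x=2 → posterior Gamma(38, 31/2)
obs 11: x=2 → posterior Gamma(40, 33/2)
obs 12: x=6 → posterior Gamma(46, 35/2)

alpha=46, beta=35/2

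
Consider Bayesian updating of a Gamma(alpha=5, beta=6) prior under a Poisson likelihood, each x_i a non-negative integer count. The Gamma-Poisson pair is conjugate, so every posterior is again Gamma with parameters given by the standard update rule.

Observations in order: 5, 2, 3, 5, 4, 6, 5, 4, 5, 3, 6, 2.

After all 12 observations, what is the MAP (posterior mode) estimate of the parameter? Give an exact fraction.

3

obs 1: x=5 → posterior Gamma(10, 7)
obs 2: x=2 → posterior Gamma(12, 8)
obs 3: x=3 → posterior Gamma(15, 9)
obs 4: x=5 → posterior Gamma(20, 10)
obs 5: x=4 → posterior Gamma(24, 11)
obs 6: x=6 → posterior Gamma(30, 12)
obs 7: x=5 → posterior Gamma(35, 13)
obs 8: x=4 → posterior Gamma(39, 14)
obs 9: x=5 → posterior Gamma(44, 15)
obs 10: x=3 → posterior Gamma(47, 16)
obs 11: x=6 → posterior Gamma(53, 17)
obs 12: x=2 → posterior Gamma(55, 18)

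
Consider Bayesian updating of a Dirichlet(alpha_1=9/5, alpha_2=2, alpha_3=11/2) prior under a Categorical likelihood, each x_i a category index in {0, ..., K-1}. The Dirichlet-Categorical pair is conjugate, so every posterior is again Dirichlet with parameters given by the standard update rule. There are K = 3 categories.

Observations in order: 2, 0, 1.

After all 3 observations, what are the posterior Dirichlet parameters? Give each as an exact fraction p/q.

alpha_1=14/5, alpha_2=3, alpha_3=13/2

obs 1: x=2 → posterior Dirichlet(9/5, 2, 13/2)
obs 2: x=0 → posterior Dirichlet(14/5, 2, 13/2)
obs 3: x=1 → posterior Dirichlet(14/5, 3, 13/2)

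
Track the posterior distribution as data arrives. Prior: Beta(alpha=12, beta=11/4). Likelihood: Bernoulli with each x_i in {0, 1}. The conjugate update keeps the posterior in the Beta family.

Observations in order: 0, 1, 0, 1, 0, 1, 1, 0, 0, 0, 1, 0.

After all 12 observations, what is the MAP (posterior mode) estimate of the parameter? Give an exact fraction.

64/99

obs 1: x=0 → posterior Beta(12, 15/4)
obs 2: x=1 → posterior Beta(13, 15/4)
obs 3: x=0 → posterior Beta(13, 19/4)
obs 4: x=1 → posterior Beta(14, 19/4)
obs 5: x=0 → posterior Beta(14, 23/4)
obs 6: x=1 → posterior Beta(15, 23/4)
obs 7: x=1 → posterior Beta(16, 23/4)
obs 8: x=0 → posterior Beta(16, 27/4)
obs 9: x=0 → posterior Beta(16, 31/4)
obs 10: x=0 → posterior Beta(16, 35/4)
obs 11: x=1 → posterior Beta(17, 35/4)
obs 12: x=0 → posterior Beta(17, 39/4)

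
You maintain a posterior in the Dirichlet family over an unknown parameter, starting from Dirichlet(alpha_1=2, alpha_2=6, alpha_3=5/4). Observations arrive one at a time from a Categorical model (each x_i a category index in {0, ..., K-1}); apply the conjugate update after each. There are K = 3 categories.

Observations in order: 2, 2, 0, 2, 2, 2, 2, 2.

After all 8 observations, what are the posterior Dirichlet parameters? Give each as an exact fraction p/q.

obs 1: x=2 → posterior Dirichlet(2, 6, 9/4)
obs 2: x=2 → posterior Dirichlet(2, 6, 13/4)
obs 3: x=0 → posterior Dirichlet(3, 6, 13/4)
obs 4: x=2 → posterior Dirichlet(3, 6, 17/4)
obs 5: x=2 → posterior Dirichlet(3, 6, 21/4)
obs 6: x=2 → posterior Dirichlet(3, 6, 25/4)
obs 7: x=2 → posterior Dirichlet(3, 6, 29/4)
obs 8: x=2 → posterior Dirichlet(3, 6, 33/4)

alpha_1=3, alpha_2=6, alpha_3=33/4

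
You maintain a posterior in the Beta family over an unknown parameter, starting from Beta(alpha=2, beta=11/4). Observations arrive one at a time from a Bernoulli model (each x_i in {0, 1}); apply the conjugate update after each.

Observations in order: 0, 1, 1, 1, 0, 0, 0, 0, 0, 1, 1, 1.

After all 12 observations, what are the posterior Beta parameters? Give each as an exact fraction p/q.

obs 1: x=0 → posterior Beta(2, 15/4)
obs 2: x=1 → posterior Beta(3, 15/4)
obs 3: x=1 → posterior Beta(4, 15/4)
obs 4: x=1 → posterior Beta(5, 15/4)
obs 5: x=0 → posterior Beta(5, 19/4)
obs 6: x=0 → posterior Beta(5, 23/4)
obs 7: x=0 → posterior Beta(5, 27/4)
obs 8: x=0 → posterior Beta(5, 31/4)
obs 9: x=0 → posterior Beta(5, 35/4)
obs 10: x=1 → posterior Beta(6, 35/4)
obs 11: x=1 → posterior Beta(7, 35/4)
obs 12: x=1 → posterior Beta(8, 35/4)

alpha=8, beta=35/4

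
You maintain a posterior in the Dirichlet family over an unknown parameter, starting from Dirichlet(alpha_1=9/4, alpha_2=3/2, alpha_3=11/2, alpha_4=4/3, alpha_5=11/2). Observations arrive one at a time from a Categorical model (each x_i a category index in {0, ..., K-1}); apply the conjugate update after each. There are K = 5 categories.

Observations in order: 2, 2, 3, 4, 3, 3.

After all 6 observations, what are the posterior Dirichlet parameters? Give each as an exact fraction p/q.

alpha_1=9/4, alpha_2=3/2, alpha_3=15/2, alpha_4=13/3, alpha_5=13/2

obs 1: x=2 → posterior Dirichlet(9/4, 3/2, 13/2, 4/3, 11/2)
obs 2: x=2 → posterior Dirichlet(9/4, 3/2, 15/2, 4/3, 11/2)
obs 3: x=3 → posterior Dirichlet(9/4, 3/2, 15/2, 7/3, 11/2)
obs 4: x=4 → posterior Dirichlet(9/4, 3/2, 15/2, 7/3, 13/2)
obs 5: x=3 → posterior Dirichlet(9/4, 3/2, 15/2, 10/3, 13/2)
obs 6: x=3 → posterior Dirichlet(9/4, 3/2, 15/2, 13/3, 13/2)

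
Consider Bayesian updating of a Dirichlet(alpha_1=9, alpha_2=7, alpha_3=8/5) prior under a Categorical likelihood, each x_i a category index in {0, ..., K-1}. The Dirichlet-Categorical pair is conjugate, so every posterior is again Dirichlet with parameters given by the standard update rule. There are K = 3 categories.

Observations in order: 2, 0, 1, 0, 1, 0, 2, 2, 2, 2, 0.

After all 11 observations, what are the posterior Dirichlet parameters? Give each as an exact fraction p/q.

alpha_1=13, alpha_2=9, alpha_3=33/5

obs 1: x=2 → posterior Dirichlet(9, 7, 13/5)
obs 2: x=0 → posterior Dirichlet(10, 7, 13/5)
obs 3: x=1 → posterior Dirichlet(10, 8, 13/5)
obs 4: x=0 → posterior Dirichlet(11, 8, 13/5)
obs 5: x=1 → posterior Dirichlet(11, 9, 13/5)
obs 6: x=0 → posterior Dirichlet(12, 9, 13/5)
obs 7: x=2 → posterior Dirichlet(12, 9, 18/5)
obs 8: x=2 → posterior Dirichlet(12, 9, 23/5)
obs 9: x=2 → posterior Dirichlet(12, 9, 28/5)
obs 10: x=2 → posterior Dirichlet(12, 9, 33/5)
obs 11: x=0 → posterior Dirichlet(13, 9, 33/5)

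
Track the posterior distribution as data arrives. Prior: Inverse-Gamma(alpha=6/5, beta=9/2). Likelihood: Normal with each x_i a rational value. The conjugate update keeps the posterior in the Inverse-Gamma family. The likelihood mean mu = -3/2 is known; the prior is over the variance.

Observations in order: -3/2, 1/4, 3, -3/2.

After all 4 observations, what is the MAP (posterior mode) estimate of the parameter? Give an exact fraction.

2585/672

obs 1: x=-3/2 → posterior Inverse-Gamma(17/10, 9/2)
obs 2: x=1/4 → posterior Inverse-Gamma(11/5, 193/32)
obs 3: x=3 → posterior Inverse-Gamma(27/10, 517/32)
obs 4: x=-3/2 → posterior Inverse-Gamma(16/5, 517/32)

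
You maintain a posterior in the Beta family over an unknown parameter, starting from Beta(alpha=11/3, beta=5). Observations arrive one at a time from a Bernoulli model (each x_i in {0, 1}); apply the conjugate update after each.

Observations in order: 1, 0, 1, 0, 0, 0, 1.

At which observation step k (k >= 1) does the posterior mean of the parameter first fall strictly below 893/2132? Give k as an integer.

obs 1: x=1 → posterior Beta(14/3, 5)
obs 2: x=0 → posterior Beta(14/3, 6)
obs 3: x=1 → posterior Beta(17/3, 6)
obs 4: x=0 → posterior Beta(17/3, 7)
obs 5: x=0 → posterior Beta(17/3, 8)
obs 6: x=0 → posterior Beta(17/3, 9)
obs 7: x=1 → posterior Beta(20/3, 9)

k = 5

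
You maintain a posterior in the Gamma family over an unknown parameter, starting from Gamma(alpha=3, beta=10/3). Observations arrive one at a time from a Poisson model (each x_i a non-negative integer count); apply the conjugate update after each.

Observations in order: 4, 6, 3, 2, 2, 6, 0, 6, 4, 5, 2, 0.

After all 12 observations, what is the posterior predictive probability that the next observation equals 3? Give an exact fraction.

obs 1: x=4 → posterior Gamma(7, 13/3)
obs 2: x=6 → posterior Gamma(13, 16/3)
obs 3: x=3 → posterior Gamma(16, 19/3)
obs 4: x=2 → posterior Gamma(18, 22/3)
obs 5: x=2 → posterior Gamma(20, 25/3)
obs 6: x=6 → posterior Gamma(26, 28/3)
obs 7: x=0 → posterior Gamma(26, 31/3)
obs 8: x=6 → posterior Gamma(32, 34/3)
obs 9: x=4 → posterior Gamma(36, 37/3)
obs 10: x=5 → posterior Gamma(41, 40/3)
obs 11: x=2 → posterior Gamma(43, 43/3)
obs 12: x=0 → posterior Gamma(43, 46/3)

120762729906954367202195815971690491157905007594816522737713378726164226375680/561073402121731173607666208963712157775646236340963964052513752233891761335201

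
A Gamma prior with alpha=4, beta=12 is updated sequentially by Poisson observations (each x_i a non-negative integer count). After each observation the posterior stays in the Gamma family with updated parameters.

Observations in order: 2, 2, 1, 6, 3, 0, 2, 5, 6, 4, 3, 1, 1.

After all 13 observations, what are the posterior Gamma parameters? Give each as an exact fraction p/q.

alpha=40, beta=25

obs 1: x=2 → posterior Gamma(6, 13)
obs 2: x=2 → posterior Gamma(8, 14)
obs 3: x=1 → posterior Gamma(9, 15)
obs 4: x=6 → posterior Gamma(15, 16)
obs 5: x=3 → posterior Gamma(18, 17)
obs 6: x=0 → posterior Gamma(18, 18)
obs 7: x=2 → posterior Gamma(20, 19)
obs 8: x=5 → posterior Gamma(25, 20)
obs 9: x=6 → posterior Gamma(31, 21)
obs 10: x=4 → posterior Gamma(35, 22)
obs 11: x=3 → posterior Gamma(38, 23)
obs 12: x=1 → posterior Gamma(39, 24)
obs 13: x=1 → posterior Gamma(40, 25)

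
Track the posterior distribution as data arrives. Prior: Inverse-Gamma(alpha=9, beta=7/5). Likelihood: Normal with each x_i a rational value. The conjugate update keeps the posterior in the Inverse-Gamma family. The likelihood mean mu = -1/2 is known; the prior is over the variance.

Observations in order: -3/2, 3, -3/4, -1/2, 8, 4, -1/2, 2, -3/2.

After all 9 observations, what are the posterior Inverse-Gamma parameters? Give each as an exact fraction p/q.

obs 1: x=-3/2 → posterior Inverse-Gamma(19/2, 19/10)
obs 2: x=3 → posterior Inverse-Gamma(10, 321/40)
obs 3: x=-3/4 → posterior Inverse-Gamma(21/2, 1289/160)
obs 4: x=-1/2 → posterior Inverse-Gamma(11, 1289/160)
obs 5: x=8 → posterior Inverse-Gamma(23/2, 7069/160)
obs 6: x=4 → posterior Inverse-Gamma(12, 8689/160)
obs 7: x=-1/2 → posterior Inverse-Gamma(25/2, 8689/160)
obs 8: x=2 → posterior Inverse-Gamma(13, 9189/160)
obs 9: x=-3/2 → posterior Inverse-Gamma(27/2, 9269/160)

alpha=27/2, beta=9269/160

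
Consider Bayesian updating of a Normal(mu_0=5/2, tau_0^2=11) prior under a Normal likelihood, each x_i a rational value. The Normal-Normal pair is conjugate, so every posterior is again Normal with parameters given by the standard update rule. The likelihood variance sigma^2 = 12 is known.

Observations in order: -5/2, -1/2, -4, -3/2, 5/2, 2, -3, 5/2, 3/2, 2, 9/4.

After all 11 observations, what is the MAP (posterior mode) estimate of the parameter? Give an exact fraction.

25/76

obs 1: x=-5/2 → posterior Normal(5/46, 132/23)
obs 2: x=-1/2 → posterior Normal(-3/34, 66/17)
obs 3: x=-4 → posterior Normal(-47/45, 44/15)
obs 4: x=-3/2 → posterior Normal(-127/112, 33/14)
obs 5: x=5/2 → posterior Normal(-36/67, 132/67)
obs 6: x=2 → posterior Normal(-7/39, 22/13)
obs 7: x=-3 → posterior Normal(-47/89, 132/89)
obs 8: x=5/2 → posterior Normal(-39/200, 33/25)
obs 9: x=3/2 → posterior Normal(-1/37, 44/37)
obs 10: x=2 → posterior Normal(19/122, 66/61)
obs 11: x=9/4 → posterior Normal(25/76, 132/133)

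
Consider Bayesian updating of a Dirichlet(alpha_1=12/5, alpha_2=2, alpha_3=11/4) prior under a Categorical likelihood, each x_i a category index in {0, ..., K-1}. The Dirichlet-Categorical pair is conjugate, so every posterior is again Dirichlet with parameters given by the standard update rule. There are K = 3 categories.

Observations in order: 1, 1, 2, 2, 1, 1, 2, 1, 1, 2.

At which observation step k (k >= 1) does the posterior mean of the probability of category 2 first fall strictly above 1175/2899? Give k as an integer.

obs 1: x=1 → posterior Dirichlet(12/5, 3, 11/4)
obs 2: x=1 → posterior Dirichlet(12/5, 4, 11/4)
obs 3: x=2 → posterior Dirichlet(12/5, 4, 15/4)
obs 4: x=2 → posterior Dirichlet(12/5, 4, 19/4)
obs 5: x=1 → posterior Dirichlet(12/5, 5, 19/4)
obs 6: x=1 → posterior Dirichlet(12/5, 6, 19/4)
obs 7: x=2 → posterior Dirichlet(12/5, 6, 23/4)
obs 8: x=1 → posterior Dirichlet(12/5, 7, 23/4)
obs 9: x=1 → posterior Dirichlet(12/5, 8, 23/4)
obs 10: x=2 → posterior Dirichlet(12/5, 8, 27/4)

k = 4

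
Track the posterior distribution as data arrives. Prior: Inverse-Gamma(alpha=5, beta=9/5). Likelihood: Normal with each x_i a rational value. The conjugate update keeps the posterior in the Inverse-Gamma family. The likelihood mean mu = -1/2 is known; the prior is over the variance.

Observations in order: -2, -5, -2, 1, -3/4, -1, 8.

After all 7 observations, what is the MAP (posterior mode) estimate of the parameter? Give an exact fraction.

obs 1: x=-2 → posterior Inverse-Gamma(11/2, 117/40)
obs 2: x=-5 → posterior Inverse-Gamma(6, 261/20)
obs 3: x=-2 → posterior Inverse-Gamma(13/2, 567/40)
obs 4: x=1 → posterior Inverse-Gamma(7, 153/10)
obs 5: x=-3/4 → posterior Inverse-Gamma(15/2, 2453/160)
obs 6: x=-1 → posterior Inverse-Gamma(8, 2473/160)
obs 7: x=8 → posterior Inverse-Gamma(17/2, 8253/160)

8253/1520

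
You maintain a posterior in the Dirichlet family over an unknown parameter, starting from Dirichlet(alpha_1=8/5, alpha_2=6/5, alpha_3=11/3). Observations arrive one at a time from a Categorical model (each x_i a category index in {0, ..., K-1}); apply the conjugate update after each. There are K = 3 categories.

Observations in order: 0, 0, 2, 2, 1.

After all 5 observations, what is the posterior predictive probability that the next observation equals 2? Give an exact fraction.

85/172

obs 1: x=0 → posterior Dirichlet(13/5, 6/5, 11/3)
obs 2: x=0 → posterior Dirichlet(18/5, 6/5, 11/3)
obs 3: x=2 → posterior Dirichlet(18/5, 6/5, 14/3)
obs 4: x=2 → posterior Dirichlet(18/5, 6/5, 17/3)
obs 5: x=1 → posterior Dirichlet(18/5, 11/5, 17/3)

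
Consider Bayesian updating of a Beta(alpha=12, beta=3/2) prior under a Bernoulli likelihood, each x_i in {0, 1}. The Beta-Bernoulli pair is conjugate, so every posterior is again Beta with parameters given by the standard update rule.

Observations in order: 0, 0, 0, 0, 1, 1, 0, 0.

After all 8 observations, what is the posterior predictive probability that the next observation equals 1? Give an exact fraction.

obs 1: x=0 → posterior Beta(12, 5/2)
obs 2: x=0 → posterior Beta(12, 7/2)
obs 3: x=0 → posterior Beta(12, 9/2)
obs 4: x=0 → posterior Beta(12, 11/2)
obs 5: x=1 → posterior Beta(13, 11/2)
obs 6: x=1 → posterior Beta(14, 11/2)
obs 7: x=0 → posterior Beta(14, 13/2)
obs 8: x=0 → posterior Beta(14, 15/2)

28/43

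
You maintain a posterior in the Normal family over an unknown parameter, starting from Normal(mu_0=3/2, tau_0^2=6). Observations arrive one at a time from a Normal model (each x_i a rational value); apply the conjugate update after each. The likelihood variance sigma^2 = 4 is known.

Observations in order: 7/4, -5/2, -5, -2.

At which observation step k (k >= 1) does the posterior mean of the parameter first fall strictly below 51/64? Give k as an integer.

obs 1: x=7/4 → posterior Normal(33/20, 12/5)
obs 2: x=-5/2 → posterior Normal(3/32, 3/2)
obs 3: x=-5 → posterior Normal(-57/44, 12/11)
obs 4: x=-2 → posterior Normal(-81/56, 6/7)

k = 2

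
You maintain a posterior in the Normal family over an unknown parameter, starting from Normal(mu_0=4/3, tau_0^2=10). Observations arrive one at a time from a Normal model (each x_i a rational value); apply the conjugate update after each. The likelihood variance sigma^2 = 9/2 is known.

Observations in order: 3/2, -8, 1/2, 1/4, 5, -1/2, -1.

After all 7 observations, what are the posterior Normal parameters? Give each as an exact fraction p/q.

mu_0=-33/149, tau_0^2=90/149

obs 1: x=3/2 → posterior Normal(42/29, 90/29)
obs 2: x=-8 → posterior Normal(-118/49, 90/49)
obs 3: x=1/2 → posterior Normal(-36/23, 30/23)
obs 4: x=1/4 → posterior Normal(-103/89, 90/89)
obs 5: x=5 → posterior Normal(-3/109, 90/109)
obs 6: x=-1/2 → posterior Normal(-13/129, 30/43)
obs 7: x=-1 → posterior Normal(-33/149, 90/149)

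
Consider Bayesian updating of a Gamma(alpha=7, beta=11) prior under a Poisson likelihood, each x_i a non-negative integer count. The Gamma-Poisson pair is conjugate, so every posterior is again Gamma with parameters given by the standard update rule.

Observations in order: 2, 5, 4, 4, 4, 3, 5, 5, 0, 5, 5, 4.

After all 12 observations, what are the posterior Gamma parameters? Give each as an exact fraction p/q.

obs 1: x=2 → posterior Gamma(9, 12)
obs 2: x=5 → posterior Gamma(14, 13)
obs 3: x=4 → posterior Gamma(18, 14)
obs 4: x=4 → posterior Gamma(22, 15)
obs 5: x=4 → posterior Gamma(26, 16)
obs 6: x=3 → posterior Gamma(29, 17)
obs 7: x=5 → posterior Gamma(34, 18)
obs 8: x=5 → posterior Gamma(39, 19)
obs 9: x=0 → posterior Gamma(39, 20)
obs 10: x=5 → posterior Gamma(44, 21)
obs 11: x=5 → posterior Gamma(49, 22)
obs 12: x=4 → posterior Gamma(53, 23)

alpha=53, beta=23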